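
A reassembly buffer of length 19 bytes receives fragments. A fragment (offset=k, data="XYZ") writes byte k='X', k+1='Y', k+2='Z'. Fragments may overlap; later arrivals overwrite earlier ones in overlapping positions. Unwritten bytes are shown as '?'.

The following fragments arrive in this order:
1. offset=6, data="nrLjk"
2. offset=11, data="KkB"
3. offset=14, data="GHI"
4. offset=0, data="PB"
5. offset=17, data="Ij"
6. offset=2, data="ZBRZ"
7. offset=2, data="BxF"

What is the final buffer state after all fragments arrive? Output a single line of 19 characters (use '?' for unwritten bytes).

Answer: PBBxFZnrLjkKkBGHIIj

Derivation:
Fragment 1: offset=6 data="nrLjk" -> buffer=??????nrLjk????????
Fragment 2: offset=11 data="KkB" -> buffer=??????nrLjkKkB?????
Fragment 3: offset=14 data="GHI" -> buffer=??????nrLjkKkBGHI??
Fragment 4: offset=0 data="PB" -> buffer=PB????nrLjkKkBGHI??
Fragment 5: offset=17 data="Ij" -> buffer=PB????nrLjkKkBGHIIj
Fragment 6: offset=2 data="ZBRZ" -> buffer=PBZBRZnrLjkKkBGHIIj
Fragment 7: offset=2 data="BxF" -> buffer=PBBxFZnrLjkKkBGHIIj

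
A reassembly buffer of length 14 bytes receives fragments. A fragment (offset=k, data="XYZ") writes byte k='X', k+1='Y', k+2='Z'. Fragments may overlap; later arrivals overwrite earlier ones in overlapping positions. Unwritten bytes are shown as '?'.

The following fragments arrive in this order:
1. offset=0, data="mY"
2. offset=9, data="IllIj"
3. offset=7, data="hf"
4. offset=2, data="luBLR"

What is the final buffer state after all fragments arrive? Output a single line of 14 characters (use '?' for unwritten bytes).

Answer: mYluBLRhfIllIj

Derivation:
Fragment 1: offset=0 data="mY" -> buffer=mY????????????
Fragment 2: offset=9 data="IllIj" -> buffer=mY???????IllIj
Fragment 3: offset=7 data="hf" -> buffer=mY?????hfIllIj
Fragment 4: offset=2 data="luBLR" -> buffer=mYluBLRhfIllIj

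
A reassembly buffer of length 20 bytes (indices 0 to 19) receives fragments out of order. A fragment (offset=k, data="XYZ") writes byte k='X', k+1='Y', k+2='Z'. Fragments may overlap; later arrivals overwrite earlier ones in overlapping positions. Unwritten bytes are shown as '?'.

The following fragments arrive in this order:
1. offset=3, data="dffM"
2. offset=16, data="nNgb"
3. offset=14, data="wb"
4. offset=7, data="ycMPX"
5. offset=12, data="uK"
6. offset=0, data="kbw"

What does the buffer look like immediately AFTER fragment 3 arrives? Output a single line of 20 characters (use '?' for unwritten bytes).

Answer: ???dffM???????wbnNgb

Derivation:
Fragment 1: offset=3 data="dffM" -> buffer=???dffM?????????????
Fragment 2: offset=16 data="nNgb" -> buffer=???dffM?????????nNgb
Fragment 3: offset=14 data="wb" -> buffer=???dffM???????wbnNgb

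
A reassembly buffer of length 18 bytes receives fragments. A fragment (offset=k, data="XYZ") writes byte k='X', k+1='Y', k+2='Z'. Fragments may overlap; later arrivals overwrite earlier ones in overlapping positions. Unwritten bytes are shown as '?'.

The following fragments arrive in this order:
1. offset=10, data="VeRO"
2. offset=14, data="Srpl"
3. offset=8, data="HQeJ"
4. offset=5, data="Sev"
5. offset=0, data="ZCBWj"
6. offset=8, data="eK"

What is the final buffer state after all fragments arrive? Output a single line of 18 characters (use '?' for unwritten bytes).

Fragment 1: offset=10 data="VeRO" -> buffer=??????????VeRO????
Fragment 2: offset=14 data="Srpl" -> buffer=??????????VeROSrpl
Fragment 3: offset=8 data="HQeJ" -> buffer=????????HQeJROSrpl
Fragment 4: offset=5 data="Sev" -> buffer=?????SevHQeJROSrpl
Fragment 5: offset=0 data="ZCBWj" -> buffer=ZCBWjSevHQeJROSrpl
Fragment 6: offset=8 data="eK" -> buffer=ZCBWjSeveKeJROSrpl

Answer: ZCBWjSeveKeJROSrpl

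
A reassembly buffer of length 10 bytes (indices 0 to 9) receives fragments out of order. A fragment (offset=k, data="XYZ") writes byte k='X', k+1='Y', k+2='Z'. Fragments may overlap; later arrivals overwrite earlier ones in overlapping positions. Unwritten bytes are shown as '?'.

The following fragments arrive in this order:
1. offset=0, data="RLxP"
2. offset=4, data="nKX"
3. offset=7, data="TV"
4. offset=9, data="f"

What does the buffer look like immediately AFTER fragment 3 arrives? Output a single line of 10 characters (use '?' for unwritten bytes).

Answer: RLxPnKXTV?

Derivation:
Fragment 1: offset=0 data="RLxP" -> buffer=RLxP??????
Fragment 2: offset=4 data="nKX" -> buffer=RLxPnKX???
Fragment 3: offset=7 data="TV" -> buffer=RLxPnKXTV?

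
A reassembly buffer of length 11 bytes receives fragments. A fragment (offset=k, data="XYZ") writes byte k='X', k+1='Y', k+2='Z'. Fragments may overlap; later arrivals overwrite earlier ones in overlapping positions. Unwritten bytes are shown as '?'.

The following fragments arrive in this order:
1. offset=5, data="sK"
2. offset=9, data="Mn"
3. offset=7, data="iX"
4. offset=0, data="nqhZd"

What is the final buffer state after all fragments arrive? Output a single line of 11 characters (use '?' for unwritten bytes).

Answer: nqhZdsKiXMn

Derivation:
Fragment 1: offset=5 data="sK" -> buffer=?????sK????
Fragment 2: offset=9 data="Mn" -> buffer=?????sK??Mn
Fragment 3: offset=7 data="iX" -> buffer=?????sKiXMn
Fragment 4: offset=0 data="nqhZd" -> buffer=nqhZdsKiXMn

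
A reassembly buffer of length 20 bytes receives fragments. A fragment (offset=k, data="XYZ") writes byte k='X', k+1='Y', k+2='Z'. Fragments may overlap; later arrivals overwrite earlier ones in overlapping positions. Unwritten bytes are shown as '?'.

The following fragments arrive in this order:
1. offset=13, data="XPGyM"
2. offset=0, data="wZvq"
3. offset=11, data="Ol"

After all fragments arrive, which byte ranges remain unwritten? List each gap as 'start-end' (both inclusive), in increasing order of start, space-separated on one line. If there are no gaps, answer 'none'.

Answer: 4-10 18-19

Derivation:
Fragment 1: offset=13 len=5
Fragment 2: offset=0 len=4
Fragment 3: offset=11 len=2
Gaps: 4-10 18-19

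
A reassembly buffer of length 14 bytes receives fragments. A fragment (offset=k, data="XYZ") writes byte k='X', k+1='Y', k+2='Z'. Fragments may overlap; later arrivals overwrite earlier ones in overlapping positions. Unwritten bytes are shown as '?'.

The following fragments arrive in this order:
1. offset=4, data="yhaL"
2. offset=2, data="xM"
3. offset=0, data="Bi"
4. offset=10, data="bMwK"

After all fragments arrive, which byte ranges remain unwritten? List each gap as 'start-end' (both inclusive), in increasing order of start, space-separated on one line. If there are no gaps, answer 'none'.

Answer: 8-9

Derivation:
Fragment 1: offset=4 len=4
Fragment 2: offset=2 len=2
Fragment 3: offset=0 len=2
Fragment 4: offset=10 len=4
Gaps: 8-9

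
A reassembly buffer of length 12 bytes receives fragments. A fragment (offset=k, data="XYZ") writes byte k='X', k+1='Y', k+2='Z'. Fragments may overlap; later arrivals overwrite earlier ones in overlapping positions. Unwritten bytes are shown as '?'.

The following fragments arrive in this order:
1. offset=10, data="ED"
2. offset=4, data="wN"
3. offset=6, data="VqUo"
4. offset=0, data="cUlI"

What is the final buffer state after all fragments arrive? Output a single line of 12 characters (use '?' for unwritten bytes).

Fragment 1: offset=10 data="ED" -> buffer=??????????ED
Fragment 2: offset=4 data="wN" -> buffer=????wN????ED
Fragment 3: offset=6 data="VqUo" -> buffer=????wNVqUoED
Fragment 4: offset=0 data="cUlI" -> buffer=cUlIwNVqUoED

Answer: cUlIwNVqUoED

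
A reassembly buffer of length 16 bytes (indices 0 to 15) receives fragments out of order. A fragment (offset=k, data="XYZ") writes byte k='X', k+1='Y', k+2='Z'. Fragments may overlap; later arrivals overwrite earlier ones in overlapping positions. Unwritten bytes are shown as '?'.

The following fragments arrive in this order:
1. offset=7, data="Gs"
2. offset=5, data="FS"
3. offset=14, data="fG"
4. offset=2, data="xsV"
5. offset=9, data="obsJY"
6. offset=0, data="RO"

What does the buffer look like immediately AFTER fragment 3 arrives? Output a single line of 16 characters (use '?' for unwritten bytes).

Answer: ?????FSGs?????fG

Derivation:
Fragment 1: offset=7 data="Gs" -> buffer=???????Gs???????
Fragment 2: offset=5 data="FS" -> buffer=?????FSGs???????
Fragment 3: offset=14 data="fG" -> buffer=?????FSGs?????fG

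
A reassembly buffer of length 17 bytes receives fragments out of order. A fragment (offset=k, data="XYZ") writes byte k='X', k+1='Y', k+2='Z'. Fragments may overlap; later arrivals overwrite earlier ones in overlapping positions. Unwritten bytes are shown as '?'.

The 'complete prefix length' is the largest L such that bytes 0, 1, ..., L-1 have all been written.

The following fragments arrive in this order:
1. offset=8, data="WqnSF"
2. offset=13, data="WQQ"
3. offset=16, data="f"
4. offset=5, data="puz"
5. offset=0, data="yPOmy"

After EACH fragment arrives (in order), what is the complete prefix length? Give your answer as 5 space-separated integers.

Fragment 1: offset=8 data="WqnSF" -> buffer=????????WqnSF???? -> prefix_len=0
Fragment 2: offset=13 data="WQQ" -> buffer=????????WqnSFWQQ? -> prefix_len=0
Fragment 3: offset=16 data="f" -> buffer=????????WqnSFWQQf -> prefix_len=0
Fragment 4: offset=5 data="puz" -> buffer=?????puzWqnSFWQQf -> prefix_len=0
Fragment 5: offset=0 data="yPOmy" -> buffer=yPOmypuzWqnSFWQQf -> prefix_len=17

Answer: 0 0 0 0 17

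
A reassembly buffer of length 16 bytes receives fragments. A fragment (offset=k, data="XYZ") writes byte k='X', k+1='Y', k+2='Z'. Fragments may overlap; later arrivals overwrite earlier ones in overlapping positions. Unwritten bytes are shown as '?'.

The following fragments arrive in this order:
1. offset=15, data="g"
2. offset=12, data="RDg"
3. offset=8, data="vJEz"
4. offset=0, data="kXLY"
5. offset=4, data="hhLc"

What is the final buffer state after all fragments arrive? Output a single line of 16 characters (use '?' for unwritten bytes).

Answer: kXLYhhLcvJEzRDgg

Derivation:
Fragment 1: offset=15 data="g" -> buffer=???????????????g
Fragment 2: offset=12 data="RDg" -> buffer=????????????RDgg
Fragment 3: offset=8 data="vJEz" -> buffer=????????vJEzRDgg
Fragment 4: offset=0 data="kXLY" -> buffer=kXLY????vJEzRDgg
Fragment 5: offset=4 data="hhLc" -> buffer=kXLYhhLcvJEzRDgg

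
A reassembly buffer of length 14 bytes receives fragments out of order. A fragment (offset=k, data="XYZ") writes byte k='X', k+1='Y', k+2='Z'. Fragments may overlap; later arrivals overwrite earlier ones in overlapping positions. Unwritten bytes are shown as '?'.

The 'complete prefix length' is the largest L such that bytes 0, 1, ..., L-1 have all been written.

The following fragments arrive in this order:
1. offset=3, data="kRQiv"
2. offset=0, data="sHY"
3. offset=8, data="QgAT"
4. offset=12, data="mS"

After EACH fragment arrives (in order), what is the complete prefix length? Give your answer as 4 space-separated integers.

Fragment 1: offset=3 data="kRQiv" -> buffer=???kRQiv?????? -> prefix_len=0
Fragment 2: offset=0 data="sHY" -> buffer=sHYkRQiv?????? -> prefix_len=8
Fragment 3: offset=8 data="QgAT" -> buffer=sHYkRQivQgAT?? -> prefix_len=12
Fragment 4: offset=12 data="mS" -> buffer=sHYkRQivQgATmS -> prefix_len=14

Answer: 0 8 12 14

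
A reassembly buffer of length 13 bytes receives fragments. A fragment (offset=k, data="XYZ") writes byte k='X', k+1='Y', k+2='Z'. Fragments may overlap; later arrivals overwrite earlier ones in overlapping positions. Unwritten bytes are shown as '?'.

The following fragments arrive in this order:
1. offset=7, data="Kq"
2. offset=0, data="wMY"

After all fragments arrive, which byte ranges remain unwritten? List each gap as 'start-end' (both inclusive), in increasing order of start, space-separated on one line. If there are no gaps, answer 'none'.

Fragment 1: offset=7 len=2
Fragment 2: offset=0 len=3
Gaps: 3-6 9-12

Answer: 3-6 9-12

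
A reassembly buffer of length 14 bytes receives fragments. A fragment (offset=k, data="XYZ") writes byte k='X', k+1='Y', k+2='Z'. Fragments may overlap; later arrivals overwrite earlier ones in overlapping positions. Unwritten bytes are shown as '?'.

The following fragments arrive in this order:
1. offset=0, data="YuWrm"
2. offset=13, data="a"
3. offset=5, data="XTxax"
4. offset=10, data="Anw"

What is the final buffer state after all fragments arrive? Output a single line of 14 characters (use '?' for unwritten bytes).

Fragment 1: offset=0 data="YuWrm" -> buffer=YuWrm?????????
Fragment 2: offset=13 data="a" -> buffer=YuWrm????????a
Fragment 3: offset=5 data="XTxax" -> buffer=YuWrmXTxax???a
Fragment 4: offset=10 data="Anw" -> buffer=YuWrmXTxaxAnwa

Answer: YuWrmXTxaxAnwa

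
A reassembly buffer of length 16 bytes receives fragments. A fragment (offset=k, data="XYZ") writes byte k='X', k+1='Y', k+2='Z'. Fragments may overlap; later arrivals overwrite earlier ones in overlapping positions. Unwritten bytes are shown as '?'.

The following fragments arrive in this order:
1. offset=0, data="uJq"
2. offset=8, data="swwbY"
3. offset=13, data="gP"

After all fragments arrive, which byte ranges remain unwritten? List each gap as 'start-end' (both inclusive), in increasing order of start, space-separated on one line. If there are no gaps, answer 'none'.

Answer: 3-7 15-15

Derivation:
Fragment 1: offset=0 len=3
Fragment 2: offset=8 len=5
Fragment 3: offset=13 len=2
Gaps: 3-7 15-15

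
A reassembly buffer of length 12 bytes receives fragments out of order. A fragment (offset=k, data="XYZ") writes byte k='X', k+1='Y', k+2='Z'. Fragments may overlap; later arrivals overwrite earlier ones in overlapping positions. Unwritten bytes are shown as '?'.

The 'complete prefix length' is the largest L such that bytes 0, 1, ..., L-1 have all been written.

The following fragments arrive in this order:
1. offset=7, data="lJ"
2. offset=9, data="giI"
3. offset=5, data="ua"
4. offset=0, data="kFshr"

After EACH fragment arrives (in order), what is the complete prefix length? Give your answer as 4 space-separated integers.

Answer: 0 0 0 12

Derivation:
Fragment 1: offset=7 data="lJ" -> buffer=???????lJ??? -> prefix_len=0
Fragment 2: offset=9 data="giI" -> buffer=???????lJgiI -> prefix_len=0
Fragment 3: offset=5 data="ua" -> buffer=?????ualJgiI -> prefix_len=0
Fragment 4: offset=0 data="kFshr" -> buffer=kFshrualJgiI -> prefix_len=12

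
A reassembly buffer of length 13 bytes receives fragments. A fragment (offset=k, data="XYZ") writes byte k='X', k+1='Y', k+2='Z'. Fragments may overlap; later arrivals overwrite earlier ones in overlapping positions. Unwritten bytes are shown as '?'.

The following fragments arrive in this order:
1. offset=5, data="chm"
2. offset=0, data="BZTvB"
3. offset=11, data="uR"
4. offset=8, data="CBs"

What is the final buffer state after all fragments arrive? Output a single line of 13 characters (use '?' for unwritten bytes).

Answer: BZTvBchmCBsuR

Derivation:
Fragment 1: offset=5 data="chm" -> buffer=?????chm?????
Fragment 2: offset=0 data="BZTvB" -> buffer=BZTvBchm?????
Fragment 3: offset=11 data="uR" -> buffer=BZTvBchm???uR
Fragment 4: offset=8 data="CBs" -> buffer=BZTvBchmCBsuR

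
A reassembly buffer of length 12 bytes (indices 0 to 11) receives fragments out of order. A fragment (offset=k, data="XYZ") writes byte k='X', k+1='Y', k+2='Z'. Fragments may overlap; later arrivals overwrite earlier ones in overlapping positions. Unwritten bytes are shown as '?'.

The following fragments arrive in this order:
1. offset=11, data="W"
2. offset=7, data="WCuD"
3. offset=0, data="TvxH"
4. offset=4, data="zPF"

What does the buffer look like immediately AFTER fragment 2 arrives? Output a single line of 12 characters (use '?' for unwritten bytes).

Answer: ???????WCuDW

Derivation:
Fragment 1: offset=11 data="W" -> buffer=???????????W
Fragment 2: offset=7 data="WCuD" -> buffer=???????WCuDW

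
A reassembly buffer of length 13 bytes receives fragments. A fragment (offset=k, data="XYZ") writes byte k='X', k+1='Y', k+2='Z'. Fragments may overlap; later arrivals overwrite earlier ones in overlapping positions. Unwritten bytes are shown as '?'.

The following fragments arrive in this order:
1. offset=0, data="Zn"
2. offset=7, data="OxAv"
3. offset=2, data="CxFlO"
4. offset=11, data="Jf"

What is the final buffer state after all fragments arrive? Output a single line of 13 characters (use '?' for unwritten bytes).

Answer: ZnCxFlOOxAvJf

Derivation:
Fragment 1: offset=0 data="Zn" -> buffer=Zn???????????
Fragment 2: offset=7 data="OxAv" -> buffer=Zn?????OxAv??
Fragment 3: offset=2 data="CxFlO" -> buffer=ZnCxFlOOxAv??
Fragment 4: offset=11 data="Jf" -> buffer=ZnCxFlOOxAvJf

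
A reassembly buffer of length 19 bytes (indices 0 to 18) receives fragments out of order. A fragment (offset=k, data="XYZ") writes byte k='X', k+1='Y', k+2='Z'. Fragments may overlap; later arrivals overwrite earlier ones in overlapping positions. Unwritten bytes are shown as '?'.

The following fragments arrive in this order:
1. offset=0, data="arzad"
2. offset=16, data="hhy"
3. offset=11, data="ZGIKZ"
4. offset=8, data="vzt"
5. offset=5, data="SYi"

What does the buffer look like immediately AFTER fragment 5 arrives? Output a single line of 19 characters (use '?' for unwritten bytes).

Fragment 1: offset=0 data="arzad" -> buffer=arzad??????????????
Fragment 2: offset=16 data="hhy" -> buffer=arzad???????????hhy
Fragment 3: offset=11 data="ZGIKZ" -> buffer=arzad??????ZGIKZhhy
Fragment 4: offset=8 data="vzt" -> buffer=arzad???vztZGIKZhhy
Fragment 5: offset=5 data="SYi" -> buffer=arzadSYivztZGIKZhhy

Answer: arzadSYivztZGIKZhhy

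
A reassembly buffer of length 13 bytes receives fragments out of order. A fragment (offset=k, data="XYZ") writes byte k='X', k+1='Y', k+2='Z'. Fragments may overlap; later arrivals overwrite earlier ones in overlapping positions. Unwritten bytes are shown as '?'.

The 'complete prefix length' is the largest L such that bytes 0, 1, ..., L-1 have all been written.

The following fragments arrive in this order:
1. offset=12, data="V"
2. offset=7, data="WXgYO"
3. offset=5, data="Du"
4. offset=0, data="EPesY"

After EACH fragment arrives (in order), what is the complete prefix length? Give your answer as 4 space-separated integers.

Fragment 1: offset=12 data="V" -> buffer=????????????V -> prefix_len=0
Fragment 2: offset=7 data="WXgYO" -> buffer=???????WXgYOV -> prefix_len=0
Fragment 3: offset=5 data="Du" -> buffer=?????DuWXgYOV -> prefix_len=0
Fragment 4: offset=0 data="EPesY" -> buffer=EPesYDuWXgYOV -> prefix_len=13

Answer: 0 0 0 13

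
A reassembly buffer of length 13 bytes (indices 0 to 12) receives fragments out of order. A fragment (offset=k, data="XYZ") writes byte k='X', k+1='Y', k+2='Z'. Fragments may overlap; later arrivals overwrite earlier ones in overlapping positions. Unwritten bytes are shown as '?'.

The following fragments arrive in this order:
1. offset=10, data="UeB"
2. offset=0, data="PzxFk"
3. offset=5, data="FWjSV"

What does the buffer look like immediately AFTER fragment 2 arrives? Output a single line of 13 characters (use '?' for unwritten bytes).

Fragment 1: offset=10 data="UeB" -> buffer=??????????UeB
Fragment 2: offset=0 data="PzxFk" -> buffer=PzxFk?????UeB

Answer: PzxFk?????UeB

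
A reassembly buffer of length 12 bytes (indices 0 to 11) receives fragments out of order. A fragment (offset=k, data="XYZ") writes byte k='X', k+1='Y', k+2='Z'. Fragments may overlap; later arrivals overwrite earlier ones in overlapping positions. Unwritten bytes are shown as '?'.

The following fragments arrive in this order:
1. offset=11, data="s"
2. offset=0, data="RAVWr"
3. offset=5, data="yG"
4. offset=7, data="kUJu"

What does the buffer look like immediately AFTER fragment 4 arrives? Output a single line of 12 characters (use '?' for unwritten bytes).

Answer: RAVWryGkUJus

Derivation:
Fragment 1: offset=11 data="s" -> buffer=???????????s
Fragment 2: offset=0 data="RAVWr" -> buffer=RAVWr??????s
Fragment 3: offset=5 data="yG" -> buffer=RAVWryG????s
Fragment 4: offset=7 data="kUJu" -> buffer=RAVWryGkUJus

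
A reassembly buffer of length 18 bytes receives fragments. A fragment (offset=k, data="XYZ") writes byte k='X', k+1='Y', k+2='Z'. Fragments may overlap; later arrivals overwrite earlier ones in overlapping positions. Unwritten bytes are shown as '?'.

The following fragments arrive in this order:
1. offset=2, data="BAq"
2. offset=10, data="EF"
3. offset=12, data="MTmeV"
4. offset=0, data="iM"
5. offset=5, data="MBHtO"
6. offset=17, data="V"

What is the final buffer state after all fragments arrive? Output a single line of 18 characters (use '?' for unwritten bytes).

Fragment 1: offset=2 data="BAq" -> buffer=??BAq?????????????
Fragment 2: offset=10 data="EF" -> buffer=??BAq?????EF??????
Fragment 3: offset=12 data="MTmeV" -> buffer=??BAq?????EFMTmeV?
Fragment 4: offset=0 data="iM" -> buffer=iMBAq?????EFMTmeV?
Fragment 5: offset=5 data="MBHtO" -> buffer=iMBAqMBHtOEFMTmeV?
Fragment 6: offset=17 data="V" -> buffer=iMBAqMBHtOEFMTmeVV

Answer: iMBAqMBHtOEFMTmeVV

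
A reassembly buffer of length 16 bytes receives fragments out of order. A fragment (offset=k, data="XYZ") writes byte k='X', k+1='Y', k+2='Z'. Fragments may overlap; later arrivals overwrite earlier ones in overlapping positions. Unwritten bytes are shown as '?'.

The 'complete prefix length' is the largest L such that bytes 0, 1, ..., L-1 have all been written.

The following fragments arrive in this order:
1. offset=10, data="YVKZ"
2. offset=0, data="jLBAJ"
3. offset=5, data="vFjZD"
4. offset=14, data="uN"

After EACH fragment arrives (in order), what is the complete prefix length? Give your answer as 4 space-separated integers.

Fragment 1: offset=10 data="YVKZ" -> buffer=??????????YVKZ?? -> prefix_len=0
Fragment 2: offset=0 data="jLBAJ" -> buffer=jLBAJ?????YVKZ?? -> prefix_len=5
Fragment 3: offset=5 data="vFjZD" -> buffer=jLBAJvFjZDYVKZ?? -> prefix_len=14
Fragment 4: offset=14 data="uN" -> buffer=jLBAJvFjZDYVKZuN -> prefix_len=16

Answer: 0 5 14 16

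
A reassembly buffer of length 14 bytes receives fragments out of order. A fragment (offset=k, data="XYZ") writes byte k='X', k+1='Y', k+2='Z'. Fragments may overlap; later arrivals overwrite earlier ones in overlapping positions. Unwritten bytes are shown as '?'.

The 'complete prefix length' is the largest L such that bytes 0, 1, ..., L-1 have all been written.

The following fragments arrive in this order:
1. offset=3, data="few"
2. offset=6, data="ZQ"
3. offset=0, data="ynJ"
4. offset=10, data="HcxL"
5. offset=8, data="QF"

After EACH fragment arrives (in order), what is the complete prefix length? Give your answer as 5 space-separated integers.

Answer: 0 0 8 8 14

Derivation:
Fragment 1: offset=3 data="few" -> buffer=???few???????? -> prefix_len=0
Fragment 2: offset=6 data="ZQ" -> buffer=???fewZQ?????? -> prefix_len=0
Fragment 3: offset=0 data="ynJ" -> buffer=ynJfewZQ?????? -> prefix_len=8
Fragment 4: offset=10 data="HcxL" -> buffer=ynJfewZQ??HcxL -> prefix_len=8
Fragment 5: offset=8 data="QF" -> buffer=ynJfewZQQFHcxL -> prefix_len=14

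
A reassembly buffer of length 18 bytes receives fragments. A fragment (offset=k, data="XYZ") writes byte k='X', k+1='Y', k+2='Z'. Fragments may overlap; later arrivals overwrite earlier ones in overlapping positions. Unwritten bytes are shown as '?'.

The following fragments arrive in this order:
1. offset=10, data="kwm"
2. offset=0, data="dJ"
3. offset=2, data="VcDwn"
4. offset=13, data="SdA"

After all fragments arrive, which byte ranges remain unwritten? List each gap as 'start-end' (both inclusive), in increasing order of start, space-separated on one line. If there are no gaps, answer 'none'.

Fragment 1: offset=10 len=3
Fragment 2: offset=0 len=2
Fragment 3: offset=2 len=5
Fragment 4: offset=13 len=3
Gaps: 7-9 16-17

Answer: 7-9 16-17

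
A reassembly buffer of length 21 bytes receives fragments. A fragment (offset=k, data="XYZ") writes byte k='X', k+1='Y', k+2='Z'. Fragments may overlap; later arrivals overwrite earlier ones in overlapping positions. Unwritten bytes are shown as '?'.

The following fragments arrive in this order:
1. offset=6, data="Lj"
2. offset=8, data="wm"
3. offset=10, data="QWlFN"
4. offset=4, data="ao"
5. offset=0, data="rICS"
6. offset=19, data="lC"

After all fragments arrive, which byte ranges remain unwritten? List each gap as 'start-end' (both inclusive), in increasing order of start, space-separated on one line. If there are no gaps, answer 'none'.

Fragment 1: offset=6 len=2
Fragment 2: offset=8 len=2
Fragment 3: offset=10 len=5
Fragment 4: offset=4 len=2
Fragment 5: offset=0 len=4
Fragment 6: offset=19 len=2
Gaps: 15-18

Answer: 15-18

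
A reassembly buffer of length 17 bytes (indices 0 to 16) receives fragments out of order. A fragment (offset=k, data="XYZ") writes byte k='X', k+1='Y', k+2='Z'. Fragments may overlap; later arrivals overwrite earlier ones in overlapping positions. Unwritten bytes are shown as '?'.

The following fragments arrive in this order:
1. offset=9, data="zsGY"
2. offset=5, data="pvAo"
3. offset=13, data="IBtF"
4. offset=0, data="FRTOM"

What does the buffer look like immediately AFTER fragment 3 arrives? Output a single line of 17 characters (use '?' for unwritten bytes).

Fragment 1: offset=9 data="zsGY" -> buffer=?????????zsGY????
Fragment 2: offset=5 data="pvAo" -> buffer=?????pvAozsGY????
Fragment 3: offset=13 data="IBtF" -> buffer=?????pvAozsGYIBtF

Answer: ?????pvAozsGYIBtF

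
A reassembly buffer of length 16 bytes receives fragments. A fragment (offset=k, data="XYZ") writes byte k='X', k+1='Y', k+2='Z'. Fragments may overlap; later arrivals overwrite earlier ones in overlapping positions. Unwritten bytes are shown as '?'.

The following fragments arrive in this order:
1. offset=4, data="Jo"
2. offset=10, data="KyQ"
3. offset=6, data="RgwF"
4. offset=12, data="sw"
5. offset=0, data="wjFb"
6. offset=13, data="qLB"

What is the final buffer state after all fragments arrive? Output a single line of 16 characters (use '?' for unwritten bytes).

Fragment 1: offset=4 data="Jo" -> buffer=????Jo??????????
Fragment 2: offset=10 data="KyQ" -> buffer=????Jo????KyQ???
Fragment 3: offset=6 data="RgwF" -> buffer=????JoRgwFKyQ???
Fragment 4: offset=12 data="sw" -> buffer=????JoRgwFKysw??
Fragment 5: offset=0 data="wjFb" -> buffer=wjFbJoRgwFKysw??
Fragment 6: offset=13 data="qLB" -> buffer=wjFbJoRgwFKysqLB

Answer: wjFbJoRgwFKysqLB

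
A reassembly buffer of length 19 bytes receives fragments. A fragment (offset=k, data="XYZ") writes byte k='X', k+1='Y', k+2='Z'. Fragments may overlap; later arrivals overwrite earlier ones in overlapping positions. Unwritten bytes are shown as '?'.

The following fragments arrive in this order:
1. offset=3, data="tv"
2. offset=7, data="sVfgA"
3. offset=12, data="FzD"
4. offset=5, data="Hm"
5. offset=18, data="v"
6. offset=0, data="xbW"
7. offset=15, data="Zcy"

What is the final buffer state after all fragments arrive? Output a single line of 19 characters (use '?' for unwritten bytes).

Fragment 1: offset=3 data="tv" -> buffer=???tv??????????????
Fragment 2: offset=7 data="sVfgA" -> buffer=???tv??sVfgA???????
Fragment 3: offset=12 data="FzD" -> buffer=???tv??sVfgAFzD????
Fragment 4: offset=5 data="Hm" -> buffer=???tvHmsVfgAFzD????
Fragment 5: offset=18 data="v" -> buffer=???tvHmsVfgAFzD???v
Fragment 6: offset=0 data="xbW" -> buffer=xbWtvHmsVfgAFzD???v
Fragment 7: offset=15 data="Zcy" -> buffer=xbWtvHmsVfgAFzDZcyv

Answer: xbWtvHmsVfgAFzDZcyv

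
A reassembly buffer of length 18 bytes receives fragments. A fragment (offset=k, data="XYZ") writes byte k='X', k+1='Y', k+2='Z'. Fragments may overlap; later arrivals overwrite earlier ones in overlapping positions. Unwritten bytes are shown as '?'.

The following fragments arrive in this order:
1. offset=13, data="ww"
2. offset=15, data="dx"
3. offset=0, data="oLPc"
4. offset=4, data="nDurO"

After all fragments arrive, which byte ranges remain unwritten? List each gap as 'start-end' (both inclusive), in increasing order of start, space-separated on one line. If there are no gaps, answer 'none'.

Fragment 1: offset=13 len=2
Fragment 2: offset=15 len=2
Fragment 3: offset=0 len=4
Fragment 4: offset=4 len=5
Gaps: 9-12 17-17

Answer: 9-12 17-17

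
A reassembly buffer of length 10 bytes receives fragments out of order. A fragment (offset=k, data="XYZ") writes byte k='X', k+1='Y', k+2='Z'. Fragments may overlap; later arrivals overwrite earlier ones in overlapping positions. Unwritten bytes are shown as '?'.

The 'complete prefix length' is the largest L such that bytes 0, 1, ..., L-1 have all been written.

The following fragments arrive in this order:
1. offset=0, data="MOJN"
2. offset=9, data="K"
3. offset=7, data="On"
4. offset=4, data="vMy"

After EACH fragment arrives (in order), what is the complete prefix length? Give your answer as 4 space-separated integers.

Fragment 1: offset=0 data="MOJN" -> buffer=MOJN?????? -> prefix_len=4
Fragment 2: offset=9 data="K" -> buffer=MOJN?????K -> prefix_len=4
Fragment 3: offset=7 data="On" -> buffer=MOJN???OnK -> prefix_len=4
Fragment 4: offset=4 data="vMy" -> buffer=MOJNvMyOnK -> prefix_len=10

Answer: 4 4 4 10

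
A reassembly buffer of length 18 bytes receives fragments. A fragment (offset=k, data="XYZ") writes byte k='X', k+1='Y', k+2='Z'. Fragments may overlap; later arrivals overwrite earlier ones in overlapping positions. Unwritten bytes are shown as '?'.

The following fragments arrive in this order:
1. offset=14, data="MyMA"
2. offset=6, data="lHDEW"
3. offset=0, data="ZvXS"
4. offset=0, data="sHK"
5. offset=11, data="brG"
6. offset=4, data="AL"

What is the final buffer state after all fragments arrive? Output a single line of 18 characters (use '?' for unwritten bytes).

Answer: sHKSALlHDEWbrGMyMA

Derivation:
Fragment 1: offset=14 data="MyMA" -> buffer=??????????????MyMA
Fragment 2: offset=6 data="lHDEW" -> buffer=??????lHDEW???MyMA
Fragment 3: offset=0 data="ZvXS" -> buffer=ZvXS??lHDEW???MyMA
Fragment 4: offset=0 data="sHK" -> buffer=sHKS??lHDEW???MyMA
Fragment 5: offset=11 data="brG" -> buffer=sHKS??lHDEWbrGMyMA
Fragment 6: offset=4 data="AL" -> buffer=sHKSALlHDEWbrGMyMA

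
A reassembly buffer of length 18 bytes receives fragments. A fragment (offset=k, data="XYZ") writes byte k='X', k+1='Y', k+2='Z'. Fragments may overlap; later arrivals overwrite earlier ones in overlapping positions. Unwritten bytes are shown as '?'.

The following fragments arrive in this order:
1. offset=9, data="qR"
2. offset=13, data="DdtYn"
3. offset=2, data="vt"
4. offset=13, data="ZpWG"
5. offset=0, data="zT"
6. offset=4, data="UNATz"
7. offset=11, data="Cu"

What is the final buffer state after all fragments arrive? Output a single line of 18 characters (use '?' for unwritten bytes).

Answer: zTvtUNATzqRCuZpWGn

Derivation:
Fragment 1: offset=9 data="qR" -> buffer=?????????qR???????
Fragment 2: offset=13 data="DdtYn" -> buffer=?????????qR??DdtYn
Fragment 3: offset=2 data="vt" -> buffer=??vt?????qR??DdtYn
Fragment 4: offset=13 data="ZpWG" -> buffer=??vt?????qR??ZpWGn
Fragment 5: offset=0 data="zT" -> buffer=zTvt?????qR??ZpWGn
Fragment 6: offset=4 data="UNATz" -> buffer=zTvtUNATzqR??ZpWGn
Fragment 7: offset=11 data="Cu" -> buffer=zTvtUNATzqRCuZpWGn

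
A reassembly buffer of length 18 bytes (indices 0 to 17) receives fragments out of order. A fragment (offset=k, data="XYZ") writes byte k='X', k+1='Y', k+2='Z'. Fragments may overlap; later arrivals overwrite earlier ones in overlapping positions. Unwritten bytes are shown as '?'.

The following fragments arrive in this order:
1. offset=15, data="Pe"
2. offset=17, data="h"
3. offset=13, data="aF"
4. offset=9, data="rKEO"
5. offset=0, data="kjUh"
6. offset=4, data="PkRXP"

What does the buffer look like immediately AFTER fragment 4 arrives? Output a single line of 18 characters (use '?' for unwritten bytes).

Answer: ?????????rKEOaFPeh

Derivation:
Fragment 1: offset=15 data="Pe" -> buffer=???????????????Pe?
Fragment 2: offset=17 data="h" -> buffer=???????????????Peh
Fragment 3: offset=13 data="aF" -> buffer=?????????????aFPeh
Fragment 4: offset=9 data="rKEO" -> buffer=?????????rKEOaFPeh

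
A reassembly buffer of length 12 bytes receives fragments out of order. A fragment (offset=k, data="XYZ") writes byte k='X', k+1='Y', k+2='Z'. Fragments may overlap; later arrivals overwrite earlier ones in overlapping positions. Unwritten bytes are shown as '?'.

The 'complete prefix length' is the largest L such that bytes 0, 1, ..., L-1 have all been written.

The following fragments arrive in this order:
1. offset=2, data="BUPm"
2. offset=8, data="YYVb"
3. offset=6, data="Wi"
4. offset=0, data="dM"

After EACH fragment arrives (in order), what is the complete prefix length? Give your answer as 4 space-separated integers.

Answer: 0 0 0 12

Derivation:
Fragment 1: offset=2 data="BUPm" -> buffer=??BUPm?????? -> prefix_len=0
Fragment 2: offset=8 data="YYVb" -> buffer=??BUPm??YYVb -> prefix_len=0
Fragment 3: offset=6 data="Wi" -> buffer=??BUPmWiYYVb -> prefix_len=0
Fragment 4: offset=0 data="dM" -> buffer=dMBUPmWiYYVb -> prefix_len=12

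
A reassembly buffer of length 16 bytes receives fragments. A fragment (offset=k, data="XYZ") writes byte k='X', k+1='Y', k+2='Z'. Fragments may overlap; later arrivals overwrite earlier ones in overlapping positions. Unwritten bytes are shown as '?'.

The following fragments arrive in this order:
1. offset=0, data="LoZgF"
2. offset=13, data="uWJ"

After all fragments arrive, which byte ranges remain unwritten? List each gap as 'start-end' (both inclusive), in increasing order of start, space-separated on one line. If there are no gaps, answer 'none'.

Answer: 5-12

Derivation:
Fragment 1: offset=0 len=5
Fragment 2: offset=13 len=3
Gaps: 5-12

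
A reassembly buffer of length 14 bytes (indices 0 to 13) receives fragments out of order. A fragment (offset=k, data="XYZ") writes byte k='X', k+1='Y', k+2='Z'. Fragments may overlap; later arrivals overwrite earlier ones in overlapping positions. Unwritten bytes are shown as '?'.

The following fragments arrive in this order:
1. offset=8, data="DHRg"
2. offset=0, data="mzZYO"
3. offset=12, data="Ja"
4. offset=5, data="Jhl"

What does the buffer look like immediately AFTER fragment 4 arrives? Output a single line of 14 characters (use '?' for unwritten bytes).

Fragment 1: offset=8 data="DHRg" -> buffer=????????DHRg??
Fragment 2: offset=0 data="mzZYO" -> buffer=mzZYO???DHRg??
Fragment 3: offset=12 data="Ja" -> buffer=mzZYO???DHRgJa
Fragment 4: offset=5 data="Jhl" -> buffer=mzZYOJhlDHRgJa

Answer: mzZYOJhlDHRgJa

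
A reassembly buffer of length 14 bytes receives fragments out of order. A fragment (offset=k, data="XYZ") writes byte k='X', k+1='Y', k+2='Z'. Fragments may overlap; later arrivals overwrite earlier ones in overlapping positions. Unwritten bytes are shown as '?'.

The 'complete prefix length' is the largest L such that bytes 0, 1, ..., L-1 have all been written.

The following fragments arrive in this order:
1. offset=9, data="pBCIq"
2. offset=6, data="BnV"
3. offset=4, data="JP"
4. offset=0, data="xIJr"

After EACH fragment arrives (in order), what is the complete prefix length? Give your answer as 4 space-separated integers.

Answer: 0 0 0 14

Derivation:
Fragment 1: offset=9 data="pBCIq" -> buffer=?????????pBCIq -> prefix_len=0
Fragment 2: offset=6 data="BnV" -> buffer=??????BnVpBCIq -> prefix_len=0
Fragment 3: offset=4 data="JP" -> buffer=????JPBnVpBCIq -> prefix_len=0
Fragment 4: offset=0 data="xIJr" -> buffer=xIJrJPBnVpBCIq -> prefix_len=14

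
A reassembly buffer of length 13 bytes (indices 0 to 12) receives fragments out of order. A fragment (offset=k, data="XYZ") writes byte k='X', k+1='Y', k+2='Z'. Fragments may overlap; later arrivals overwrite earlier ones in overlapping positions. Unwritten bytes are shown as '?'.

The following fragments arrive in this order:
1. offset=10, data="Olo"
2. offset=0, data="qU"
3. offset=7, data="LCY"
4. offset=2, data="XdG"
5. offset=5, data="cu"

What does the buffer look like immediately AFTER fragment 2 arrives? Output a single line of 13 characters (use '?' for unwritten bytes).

Answer: qU????????Olo

Derivation:
Fragment 1: offset=10 data="Olo" -> buffer=??????????Olo
Fragment 2: offset=0 data="qU" -> buffer=qU????????Olo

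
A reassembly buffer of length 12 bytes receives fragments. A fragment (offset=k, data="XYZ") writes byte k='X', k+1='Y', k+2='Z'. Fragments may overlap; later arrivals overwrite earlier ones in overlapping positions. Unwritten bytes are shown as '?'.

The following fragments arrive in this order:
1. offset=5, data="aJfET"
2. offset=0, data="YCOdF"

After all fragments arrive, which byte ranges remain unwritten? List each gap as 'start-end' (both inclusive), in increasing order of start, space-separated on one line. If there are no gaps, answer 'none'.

Answer: 10-11

Derivation:
Fragment 1: offset=5 len=5
Fragment 2: offset=0 len=5
Gaps: 10-11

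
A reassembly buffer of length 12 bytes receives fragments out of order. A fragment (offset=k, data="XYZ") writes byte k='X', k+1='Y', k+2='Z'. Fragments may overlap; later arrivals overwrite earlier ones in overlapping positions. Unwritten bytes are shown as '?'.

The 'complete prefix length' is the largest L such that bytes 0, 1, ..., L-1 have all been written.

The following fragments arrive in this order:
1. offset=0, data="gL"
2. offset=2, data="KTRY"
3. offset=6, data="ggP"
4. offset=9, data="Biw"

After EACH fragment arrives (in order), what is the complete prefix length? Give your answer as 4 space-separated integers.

Answer: 2 6 9 12

Derivation:
Fragment 1: offset=0 data="gL" -> buffer=gL?????????? -> prefix_len=2
Fragment 2: offset=2 data="KTRY" -> buffer=gLKTRY?????? -> prefix_len=6
Fragment 3: offset=6 data="ggP" -> buffer=gLKTRYggP??? -> prefix_len=9
Fragment 4: offset=9 data="Biw" -> buffer=gLKTRYggPBiw -> prefix_len=12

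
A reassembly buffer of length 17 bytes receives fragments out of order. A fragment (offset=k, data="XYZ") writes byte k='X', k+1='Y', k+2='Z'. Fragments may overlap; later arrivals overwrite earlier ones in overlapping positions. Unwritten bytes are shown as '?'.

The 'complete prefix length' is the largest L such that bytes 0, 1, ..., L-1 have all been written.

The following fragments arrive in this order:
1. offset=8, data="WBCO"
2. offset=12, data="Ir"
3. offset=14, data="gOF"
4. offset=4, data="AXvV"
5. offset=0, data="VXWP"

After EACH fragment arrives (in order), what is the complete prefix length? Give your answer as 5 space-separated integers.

Answer: 0 0 0 0 17

Derivation:
Fragment 1: offset=8 data="WBCO" -> buffer=????????WBCO????? -> prefix_len=0
Fragment 2: offset=12 data="Ir" -> buffer=????????WBCOIr??? -> prefix_len=0
Fragment 3: offset=14 data="gOF" -> buffer=????????WBCOIrgOF -> prefix_len=0
Fragment 4: offset=4 data="AXvV" -> buffer=????AXvVWBCOIrgOF -> prefix_len=0
Fragment 5: offset=0 data="VXWP" -> buffer=VXWPAXvVWBCOIrgOF -> prefix_len=17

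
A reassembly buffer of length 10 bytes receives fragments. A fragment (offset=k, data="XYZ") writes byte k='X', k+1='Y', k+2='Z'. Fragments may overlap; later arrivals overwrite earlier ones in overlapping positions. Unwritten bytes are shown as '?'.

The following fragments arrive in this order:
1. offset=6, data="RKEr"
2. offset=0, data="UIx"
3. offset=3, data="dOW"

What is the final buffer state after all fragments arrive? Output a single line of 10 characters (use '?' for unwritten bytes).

Answer: UIxdOWRKEr

Derivation:
Fragment 1: offset=6 data="RKEr" -> buffer=??????RKEr
Fragment 2: offset=0 data="UIx" -> buffer=UIx???RKEr
Fragment 3: offset=3 data="dOW" -> buffer=UIxdOWRKEr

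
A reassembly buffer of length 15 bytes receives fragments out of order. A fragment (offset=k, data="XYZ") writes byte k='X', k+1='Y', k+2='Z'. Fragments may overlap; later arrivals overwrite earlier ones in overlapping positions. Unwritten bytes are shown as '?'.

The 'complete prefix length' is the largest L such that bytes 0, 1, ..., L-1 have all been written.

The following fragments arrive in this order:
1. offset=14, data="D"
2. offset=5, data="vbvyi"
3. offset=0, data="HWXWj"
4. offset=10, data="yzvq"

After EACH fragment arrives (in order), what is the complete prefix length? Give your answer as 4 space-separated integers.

Fragment 1: offset=14 data="D" -> buffer=??????????????D -> prefix_len=0
Fragment 2: offset=5 data="vbvyi" -> buffer=?????vbvyi????D -> prefix_len=0
Fragment 3: offset=0 data="HWXWj" -> buffer=HWXWjvbvyi????D -> prefix_len=10
Fragment 4: offset=10 data="yzvq" -> buffer=HWXWjvbvyiyzvqD -> prefix_len=15

Answer: 0 0 10 15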